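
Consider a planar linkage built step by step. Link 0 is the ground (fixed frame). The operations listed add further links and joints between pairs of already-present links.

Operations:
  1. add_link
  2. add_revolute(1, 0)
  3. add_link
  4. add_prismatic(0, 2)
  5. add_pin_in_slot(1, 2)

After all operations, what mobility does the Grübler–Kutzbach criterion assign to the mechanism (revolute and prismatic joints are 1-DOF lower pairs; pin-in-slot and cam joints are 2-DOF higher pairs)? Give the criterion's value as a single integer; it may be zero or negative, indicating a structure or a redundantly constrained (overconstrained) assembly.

link 0 = ground. State L|J1|J2 = 1|0|0
+link1  2|0|0
R(1,0) f=1→J1  2|1|0
+link2  3|1|0
P(0,2) f=1→J1  3|2|0
PS(1,2) f=2→J2  3|2|1
M = 3(3−1)−2·2−1 = 6−4−1 = 1

M = 1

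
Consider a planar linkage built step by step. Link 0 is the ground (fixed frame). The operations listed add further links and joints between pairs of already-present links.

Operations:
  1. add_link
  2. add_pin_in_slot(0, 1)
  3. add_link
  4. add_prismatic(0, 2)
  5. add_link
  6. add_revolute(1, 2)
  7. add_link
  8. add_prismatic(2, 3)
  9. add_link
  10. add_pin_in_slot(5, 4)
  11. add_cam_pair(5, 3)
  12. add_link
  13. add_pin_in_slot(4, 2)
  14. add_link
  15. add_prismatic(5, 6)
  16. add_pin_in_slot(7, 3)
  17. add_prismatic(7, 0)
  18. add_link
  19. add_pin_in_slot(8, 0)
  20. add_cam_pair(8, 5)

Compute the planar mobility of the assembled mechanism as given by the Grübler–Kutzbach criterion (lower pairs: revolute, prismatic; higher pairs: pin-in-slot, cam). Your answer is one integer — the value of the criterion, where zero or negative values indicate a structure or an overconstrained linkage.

M = 7

L=1 J1=0 J2=0
add link → L=2 J1=0 J2=0
PS@0,1 dof=2 J2 → L=2 J1=0 J2=1
add link → L=3 J1=0 J2=1
P@0,2 dof=1 J1 → L=3 J1=1 J2=1
add link → L=4 J1=1 J2=1
R@1,2 dof=1 J1 → L=4 J1=2 J2=1
add link → L=5 J1=2 J2=1
P@2,3 dof=1 J1 → L=5 J1=3 J2=1
add link → L=6 J1=3 J2=1
PS@5,4 dof=2 J2 → L=6 J1=3 J2=2
C@5,3 dof=2 J2 → L=6 J1=3 J2=3
add link → L=7 J1=3 J2=3
PS@4,2 dof=2 J2 → L=7 J1=3 J2=4
add link → L=8 J1=3 J2=4
P@5,6 dof=1 J1 → L=8 J1=4 J2=4
PS@7,3 dof=2 J2 → L=8 J1=4 J2=5
P@7,0 dof=1 J1 → L=8 J1=5 J2=5
add link → L=9 J1=5 J2=5
PS@8,0 dof=2 J2 → L=9 J1=5 J2=6
C@8,5 dof=2 J2 → L=9 J1=5 J2=7
M=3(L−1)−2J1−J2=3·8−2·5−7=7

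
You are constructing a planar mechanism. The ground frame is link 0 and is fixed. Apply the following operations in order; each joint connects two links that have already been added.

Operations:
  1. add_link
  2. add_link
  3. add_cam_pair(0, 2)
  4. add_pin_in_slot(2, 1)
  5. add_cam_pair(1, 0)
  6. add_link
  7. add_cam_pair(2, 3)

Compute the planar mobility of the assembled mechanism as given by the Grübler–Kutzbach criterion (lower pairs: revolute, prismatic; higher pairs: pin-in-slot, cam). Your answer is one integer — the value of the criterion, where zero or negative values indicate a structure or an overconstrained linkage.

M = 5

link 0 = ground. State L|J1|J2 = 1|0|0
+link1  2|0|0
+link2  3|0|0
C(0,2) f=2→J2  3|0|1
PS(2,1) f=2→J2  3|0|2
C(1,0) f=2→J2  3|0|3
+link3  4|0|3
C(2,3) f=2→J2  4|0|4
M = 3(4−1)−2·0−4 = 9−0−4 = 5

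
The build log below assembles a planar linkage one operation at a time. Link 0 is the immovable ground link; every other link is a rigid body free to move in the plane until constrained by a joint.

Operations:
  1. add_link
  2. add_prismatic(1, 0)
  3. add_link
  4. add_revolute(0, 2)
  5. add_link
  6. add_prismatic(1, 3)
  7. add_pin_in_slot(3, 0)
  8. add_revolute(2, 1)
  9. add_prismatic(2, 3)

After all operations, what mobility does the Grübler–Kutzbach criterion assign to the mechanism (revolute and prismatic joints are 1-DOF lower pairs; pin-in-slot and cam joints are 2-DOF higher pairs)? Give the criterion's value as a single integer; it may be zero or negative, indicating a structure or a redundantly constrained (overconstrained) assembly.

M = -2

link 0 = ground. State L|J1|J2 = 1|0|0
+link1  2|0|0
P(1,0) f=1→J1  2|1|0
+link2  3|1|0
R(0,2) f=1→J1  3|2|0
+link3  4|2|0
P(1,3) f=1→J1  4|3|0
PS(3,0) f=2→J2  4|3|1
R(2,1) f=1→J1  4|4|1
P(2,3) f=1→J1  4|5|1
M = 3(4−1)−2·5−1 = 9−10−1 = -2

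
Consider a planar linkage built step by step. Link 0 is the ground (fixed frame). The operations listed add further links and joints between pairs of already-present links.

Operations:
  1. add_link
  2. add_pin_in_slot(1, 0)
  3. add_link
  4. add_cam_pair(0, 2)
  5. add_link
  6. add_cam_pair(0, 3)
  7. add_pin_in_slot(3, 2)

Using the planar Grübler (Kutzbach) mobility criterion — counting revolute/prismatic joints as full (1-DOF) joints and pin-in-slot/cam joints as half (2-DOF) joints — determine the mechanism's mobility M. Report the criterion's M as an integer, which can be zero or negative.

L=1 J1=0 J2=0
add link → L=2 J1=0 J2=0
PS@1,0 dof=2 J2 → L=2 J1=0 J2=1
add link → L=3 J1=0 J2=1
C@0,2 dof=2 J2 → L=3 J1=0 J2=2
add link → L=4 J1=0 J2=2
C@0,3 dof=2 J2 → L=4 J1=0 J2=3
PS@3,2 dof=2 J2 → L=4 J1=0 J2=4
M=3(L−1)−2J1−J2=3·3−2·0−4=5

M = 5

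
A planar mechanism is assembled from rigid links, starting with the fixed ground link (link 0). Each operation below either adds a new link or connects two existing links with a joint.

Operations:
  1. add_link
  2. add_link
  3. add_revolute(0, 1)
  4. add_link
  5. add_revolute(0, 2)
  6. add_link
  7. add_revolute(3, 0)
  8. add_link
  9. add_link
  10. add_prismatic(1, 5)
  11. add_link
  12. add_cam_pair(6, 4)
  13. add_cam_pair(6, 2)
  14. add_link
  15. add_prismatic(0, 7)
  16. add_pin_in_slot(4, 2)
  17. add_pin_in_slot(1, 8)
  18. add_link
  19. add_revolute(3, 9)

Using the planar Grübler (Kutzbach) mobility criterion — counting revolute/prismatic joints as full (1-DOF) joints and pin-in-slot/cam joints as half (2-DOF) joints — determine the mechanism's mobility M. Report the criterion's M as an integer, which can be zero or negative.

M = 11

[1;0;0] (link 0 is ground)
L+ [2;0;0]
L+ [3;0;0]
R(0,1)∈J1 [3;1;0]
L+ [4;1;0]
R(0,2)∈J1 [4;2;0]
L+ [5;2;0]
R(3,0)∈J1 [5;3;0]
L+ [6;3;0]
L+ [7;3;0]
P(1,5)∈J1 [7;4;0]
L+ [8;4;0]
C(6,4)∈J2 [8;4;1]
C(6,2)∈J2 [8;4;2]
L+ [9;4;2]
P(0,7)∈J1 [9;5;2]
PS(4,2)∈J2 [9;5;3]
PS(1,8)∈J2 [9;5;4]
L+ [10;5;4]
R(3,9)∈J1 [10;6;4]
mobility = 27 − 12 − 4 = 11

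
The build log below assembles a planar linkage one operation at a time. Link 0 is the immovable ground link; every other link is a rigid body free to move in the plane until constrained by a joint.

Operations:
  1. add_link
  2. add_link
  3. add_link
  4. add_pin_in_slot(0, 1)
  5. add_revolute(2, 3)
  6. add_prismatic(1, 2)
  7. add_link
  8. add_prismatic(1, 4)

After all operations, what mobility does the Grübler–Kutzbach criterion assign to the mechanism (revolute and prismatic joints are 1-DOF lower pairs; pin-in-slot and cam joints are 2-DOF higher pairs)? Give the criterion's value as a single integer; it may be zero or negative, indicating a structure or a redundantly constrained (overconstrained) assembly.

ground; <1,0,0>
#1 <2,0,0>
#2 <3,0,0>
#3 <4,0,0>
PS:0↔1 J2 <4,0,1>
R:2↔3 J1 <4,1,1>
P:1↔2 J1 <4,2,1>
#4 <5,2,1>
P:1↔4 J1 <5,3,1>
3×4 − 2×3 − 1×1 = 5

M = 5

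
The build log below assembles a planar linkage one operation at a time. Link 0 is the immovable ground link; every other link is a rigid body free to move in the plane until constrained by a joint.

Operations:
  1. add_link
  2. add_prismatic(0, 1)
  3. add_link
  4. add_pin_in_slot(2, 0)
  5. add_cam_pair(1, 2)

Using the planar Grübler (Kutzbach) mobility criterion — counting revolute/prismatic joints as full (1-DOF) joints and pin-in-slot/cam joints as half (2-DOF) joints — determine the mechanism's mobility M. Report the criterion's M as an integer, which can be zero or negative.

link 0 = ground. State L|J1|J2 = 1|0|0
+link1  2|0|0
P(0,1) f=1→J1  2|1|0
+link2  3|1|0
PS(2,0) f=2→J2  3|1|1
C(1,2) f=2→J2  3|1|2
M = 3(3−1)−2·1−2 = 6−2−2 = 2

M = 2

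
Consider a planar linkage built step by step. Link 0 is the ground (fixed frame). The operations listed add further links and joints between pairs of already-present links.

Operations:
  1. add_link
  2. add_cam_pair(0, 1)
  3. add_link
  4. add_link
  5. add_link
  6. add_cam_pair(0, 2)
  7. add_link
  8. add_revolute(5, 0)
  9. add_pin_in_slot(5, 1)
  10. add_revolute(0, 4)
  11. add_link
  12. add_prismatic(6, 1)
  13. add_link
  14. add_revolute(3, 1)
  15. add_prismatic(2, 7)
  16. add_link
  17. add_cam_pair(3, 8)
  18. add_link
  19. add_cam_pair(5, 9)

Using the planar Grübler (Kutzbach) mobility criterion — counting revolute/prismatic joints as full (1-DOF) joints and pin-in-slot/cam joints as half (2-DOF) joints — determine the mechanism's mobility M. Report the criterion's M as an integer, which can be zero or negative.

L=1 J1=0 J2=0
add link → L=2 J1=0 J2=0
C@0,1 dof=2 J2 → L=2 J1=0 J2=1
add link → L=3 J1=0 J2=1
add link → L=4 J1=0 J2=1
add link → L=5 J1=0 J2=1
C@0,2 dof=2 J2 → L=5 J1=0 J2=2
add link → L=6 J1=0 J2=2
R@5,0 dof=1 J1 → L=6 J1=1 J2=2
PS@5,1 dof=2 J2 → L=6 J1=1 J2=3
R@0,4 dof=1 J1 → L=6 J1=2 J2=3
add link → L=7 J1=2 J2=3
P@6,1 dof=1 J1 → L=7 J1=3 J2=3
add link → L=8 J1=3 J2=3
R@3,1 dof=1 J1 → L=8 J1=4 J2=3
P@2,7 dof=1 J1 → L=8 J1=5 J2=3
add link → L=9 J1=5 J2=3
C@3,8 dof=2 J2 → L=9 J1=5 J2=4
add link → L=10 J1=5 J2=4
C@5,9 dof=2 J2 → L=10 J1=5 J2=5
M=3(L−1)−2J1−J2=3·9−2·5−5=12

M = 12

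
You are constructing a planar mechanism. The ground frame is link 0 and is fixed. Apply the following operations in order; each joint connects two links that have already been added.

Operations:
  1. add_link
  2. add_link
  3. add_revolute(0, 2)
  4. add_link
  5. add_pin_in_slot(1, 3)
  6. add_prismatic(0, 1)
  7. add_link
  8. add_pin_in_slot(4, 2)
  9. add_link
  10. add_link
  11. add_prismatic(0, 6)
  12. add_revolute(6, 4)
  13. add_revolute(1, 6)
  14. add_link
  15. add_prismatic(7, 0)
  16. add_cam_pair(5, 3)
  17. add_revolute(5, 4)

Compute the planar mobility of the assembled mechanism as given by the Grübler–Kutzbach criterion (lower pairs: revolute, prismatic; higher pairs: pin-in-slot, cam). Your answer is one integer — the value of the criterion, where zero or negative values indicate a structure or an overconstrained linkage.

M = 4

ground; <1,0,0>
#1 <2,0,0>
#2 <3,0,0>
R:0↔2 J1 <3,1,0>
#3 <4,1,0>
PS:1↔3 J2 <4,1,1>
P:0↔1 J1 <4,2,1>
#4 <5,2,1>
PS:4↔2 J2 <5,2,2>
#5 <6,2,2>
#6 <7,2,2>
P:0↔6 J1 <7,3,2>
R:6↔4 J1 <7,4,2>
R:1↔6 J1 <7,5,2>
#7 <8,5,2>
P:7↔0 J1 <8,6,2>
C:5↔3 J2 <8,6,3>
R:5↔4 J1 <8,7,3>
3×7 − 2×7 − 1×3 = 4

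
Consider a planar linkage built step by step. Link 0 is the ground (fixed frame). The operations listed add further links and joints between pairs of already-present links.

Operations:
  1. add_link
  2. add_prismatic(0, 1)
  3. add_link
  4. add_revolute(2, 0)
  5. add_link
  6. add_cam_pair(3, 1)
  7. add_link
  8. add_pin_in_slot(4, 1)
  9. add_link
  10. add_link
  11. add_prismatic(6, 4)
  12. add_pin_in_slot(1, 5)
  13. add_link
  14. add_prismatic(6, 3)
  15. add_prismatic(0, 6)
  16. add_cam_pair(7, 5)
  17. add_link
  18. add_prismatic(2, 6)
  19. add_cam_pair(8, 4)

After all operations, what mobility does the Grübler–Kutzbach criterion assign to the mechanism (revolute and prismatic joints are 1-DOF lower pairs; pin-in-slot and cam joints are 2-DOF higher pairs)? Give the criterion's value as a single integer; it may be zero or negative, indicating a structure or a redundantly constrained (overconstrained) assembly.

(L,J1,J2)=(1,0,0); link0 fixed
link1: (2,0,0)
P 0-1 [J1]: (2,1,0)
link2: (3,1,0)
R 2-0 [J1]: (3,2,0)
link3: (4,2,0)
C 3-1 [J2]: (4,2,1)
link4: (5,2,1)
PS 4-1 [J2]: (5,2,2)
link5: (6,2,2)
link6: (7,2,2)
P 6-4 [J1]: (7,3,2)
PS 1-5 [J2]: (7,3,3)
link7: (8,3,3)
P 6-3 [J1]: (8,4,3)
P 0-6 [J1]: (8,5,3)
C 7-5 [J2]: (8,5,4)
link8: (9,5,4)
P 2-6 [J1]: (9,6,4)
C 8-4 [J2]: (9,6,5)
Grübler: 3·8 − 2·6 − 5 = 7

M = 7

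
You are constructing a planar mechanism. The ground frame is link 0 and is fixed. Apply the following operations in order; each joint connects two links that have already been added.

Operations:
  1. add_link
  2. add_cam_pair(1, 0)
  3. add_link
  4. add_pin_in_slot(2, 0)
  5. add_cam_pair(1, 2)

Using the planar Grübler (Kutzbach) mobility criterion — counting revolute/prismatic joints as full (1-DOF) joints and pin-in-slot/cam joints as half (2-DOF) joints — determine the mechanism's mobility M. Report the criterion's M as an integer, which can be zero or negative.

M = 3

ground; <1,0,0>
#1 <2,0,0>
C:1↔0 J2 <2,0,1>
#2 <3,0,1>
PS:2↔0 J2 <3,0,2>
C:1↔2 J2 <3,0,3>
3×2 − 2×0 − 1×3 = 3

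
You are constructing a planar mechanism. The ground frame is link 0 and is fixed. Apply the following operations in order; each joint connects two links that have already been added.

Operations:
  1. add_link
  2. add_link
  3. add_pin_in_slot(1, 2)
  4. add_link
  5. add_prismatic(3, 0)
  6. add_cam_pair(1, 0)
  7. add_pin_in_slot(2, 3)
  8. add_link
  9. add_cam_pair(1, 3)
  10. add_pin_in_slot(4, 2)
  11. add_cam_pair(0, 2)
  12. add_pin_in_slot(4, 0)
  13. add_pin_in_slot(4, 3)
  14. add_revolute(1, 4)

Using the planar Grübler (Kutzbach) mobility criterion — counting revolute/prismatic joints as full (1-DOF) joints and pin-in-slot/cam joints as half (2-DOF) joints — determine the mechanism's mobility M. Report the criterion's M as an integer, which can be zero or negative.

(L,J1,J2)=(1,0,0); link0 fixed
link1: (2,0,0)
link2: (3,0,0)
PS 1-2 [J2]: (3,0,1)
link3: (4,0,1)
P 3-0 [J1]: (4,1,1)
C 1-0 [J2]: (4,1,2)
PS 2-3 [J2]: (4,1,3)
link4: (5,1,3)
C 1-3 [J2]: (5,1,4)
PS 4-2 [J2]: (5,1,5)
C 0-2 [J2]: (5,1,6)
PS 4-0 [J2]: (5,1,7)
PS 4-3 [J2]: (5,1,8)
R 1-4 [J1]: (5,2,8)
Grübler: 3·4 − 2·2 − 8 = 0

M = 0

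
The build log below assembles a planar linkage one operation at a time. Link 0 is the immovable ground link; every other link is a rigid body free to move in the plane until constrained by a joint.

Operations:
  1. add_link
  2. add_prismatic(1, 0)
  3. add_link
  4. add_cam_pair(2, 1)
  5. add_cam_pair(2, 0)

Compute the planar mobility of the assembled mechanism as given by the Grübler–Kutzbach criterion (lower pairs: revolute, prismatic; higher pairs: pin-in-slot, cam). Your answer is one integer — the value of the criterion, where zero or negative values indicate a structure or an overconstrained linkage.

M = 2

ground; <1,0,0>
#1 <2,0,0>
P:1↔0 J1 <2,1,0>
#2 <3,1,0>
C:2↔1 J2 <3,1,1>
C:2↔0 J2 <3,1,2>
3×2 − 2×1 − 1×2 = 2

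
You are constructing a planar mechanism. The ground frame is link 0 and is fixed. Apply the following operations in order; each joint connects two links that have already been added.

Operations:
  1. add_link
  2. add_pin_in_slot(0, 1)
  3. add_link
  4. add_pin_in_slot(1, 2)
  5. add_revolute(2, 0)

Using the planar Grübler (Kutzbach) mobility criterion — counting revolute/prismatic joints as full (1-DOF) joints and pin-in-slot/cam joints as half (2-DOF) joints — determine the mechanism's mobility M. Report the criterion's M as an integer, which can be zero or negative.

M = 2

link 0 = ground. State L|J1|J2 = 1|0|0
+link1  2|0|0
PS(0,1) f=2→J2  2|0|1
+link2  3|0|1
PS(1,2) f=2→J2  3|0|2
R(2,0) f=1→J1  3|1|2
M = 3(3−1)−2·1−2 = 6−2−2 = 2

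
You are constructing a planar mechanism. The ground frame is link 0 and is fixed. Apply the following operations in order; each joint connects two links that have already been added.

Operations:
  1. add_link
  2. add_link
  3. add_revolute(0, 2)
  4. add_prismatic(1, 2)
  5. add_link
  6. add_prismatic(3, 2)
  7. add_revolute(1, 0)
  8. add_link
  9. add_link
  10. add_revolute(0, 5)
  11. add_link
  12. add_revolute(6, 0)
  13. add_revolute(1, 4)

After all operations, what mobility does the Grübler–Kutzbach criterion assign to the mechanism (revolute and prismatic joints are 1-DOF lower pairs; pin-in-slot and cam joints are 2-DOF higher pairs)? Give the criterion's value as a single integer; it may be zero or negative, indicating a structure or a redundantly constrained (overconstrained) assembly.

M = 4

ground; <1,0,0>
#1 <2,0,0>
#2 <3,0,0>
R:0↔2 J1 <3,1,0>
P:1↔2 J1 <3,2,0>
#3 <4,2,0>
P:3↔2 J1 <4,3,0>
R:1↔0 J1 <4,4,0>
#4 <5,4,0>
#5 <6,4,0>
R:0↔5 J1 <6,5,0>
#6 <7,5,0>
R:6↔0 J1 <7,6,0>
R:1↔4 J1 <7,7,0>
3×6 − 2×7 − 1×0 = 4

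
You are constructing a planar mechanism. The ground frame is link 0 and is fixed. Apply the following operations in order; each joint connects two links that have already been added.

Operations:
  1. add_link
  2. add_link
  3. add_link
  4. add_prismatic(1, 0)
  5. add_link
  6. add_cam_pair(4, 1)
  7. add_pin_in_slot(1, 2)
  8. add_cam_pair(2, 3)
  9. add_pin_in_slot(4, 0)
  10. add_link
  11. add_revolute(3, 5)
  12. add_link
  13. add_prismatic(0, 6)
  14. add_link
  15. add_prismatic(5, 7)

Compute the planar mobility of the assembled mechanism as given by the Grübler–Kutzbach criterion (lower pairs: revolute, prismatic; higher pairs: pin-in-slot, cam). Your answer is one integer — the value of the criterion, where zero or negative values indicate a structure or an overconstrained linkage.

M = 9

L=1 J1=0 J2=0
add link → L=2 J1=0 J2=0
add link → L=3 J1=0 J2=0
add link → L=4 J1=0 J2=0
P@1,0 dof=1 J1 → L=4 J1=1 J2=0
add link → L=5 J1=1 J2=0
C@4,1 dof=2 J2 → L=5 J1=1 J2=1
PS@1,2 dof=2 J2 → L=5 J1=1 J2=2
C@2,3 dof=2 J2 → L=5 J1=1 J2=3
PS@4,0 dof=2 J2 → L=5 J1=1 J2=4
add link → L=6 J1=1 J2=4
R@3,5 dof=1 J1 → L=6 J1=2 J2=4
add link → L=7 J1=2 J2=4
P@0,6 dof=1 J1 → L=7 J1=3 J2=4
add link → L=8 J1=3 J2=4
P@5,7 dof=1 J1 → L=8 J1=4 J2=4
M=3(L−1)−2J1−J2=3·7−2·4−4=9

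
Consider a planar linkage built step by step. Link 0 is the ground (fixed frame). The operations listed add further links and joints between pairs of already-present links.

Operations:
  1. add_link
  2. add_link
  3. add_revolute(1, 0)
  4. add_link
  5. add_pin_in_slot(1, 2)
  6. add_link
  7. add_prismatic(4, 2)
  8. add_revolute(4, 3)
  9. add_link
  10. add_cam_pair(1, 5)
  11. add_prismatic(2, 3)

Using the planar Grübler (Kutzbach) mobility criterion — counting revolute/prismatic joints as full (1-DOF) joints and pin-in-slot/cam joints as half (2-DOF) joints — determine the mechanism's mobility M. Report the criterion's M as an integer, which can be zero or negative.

M = 5

(L,J1,J2)=(1,0,0); link0 fixed
link1: (2,0,0)
link2: (3,0,0)
R 1-0 [J1]: (3,1,0)
link3: (4,1,0)
PS 1-2 [J2]: (4,1,1)
link4: (5,1,1)
P 4-2 [J1]: (5,2,1)
R 4-3 [J1]: (5,3,1)
link5: (6,3,1)
C 1-5 [J2]: (6,3,2)
P 2-3 [J1]: (6,4,2)
Grübler: 3·5 − 2·4 − 2 = 5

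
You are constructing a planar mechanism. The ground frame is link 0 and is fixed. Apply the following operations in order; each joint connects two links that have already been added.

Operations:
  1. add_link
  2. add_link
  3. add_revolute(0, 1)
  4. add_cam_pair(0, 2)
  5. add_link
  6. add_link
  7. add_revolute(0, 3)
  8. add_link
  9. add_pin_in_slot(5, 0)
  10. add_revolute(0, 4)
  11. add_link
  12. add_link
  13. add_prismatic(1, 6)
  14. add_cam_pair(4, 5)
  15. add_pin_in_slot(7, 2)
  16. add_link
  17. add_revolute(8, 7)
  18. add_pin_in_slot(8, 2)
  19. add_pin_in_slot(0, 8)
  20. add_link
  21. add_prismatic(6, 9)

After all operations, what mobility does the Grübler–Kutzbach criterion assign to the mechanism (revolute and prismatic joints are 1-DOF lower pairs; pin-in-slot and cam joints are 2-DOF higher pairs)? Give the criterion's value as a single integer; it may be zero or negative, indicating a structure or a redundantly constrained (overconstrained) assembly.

link 0 = ground. State L|J1|J2 = 1|0|0
+link1  2|0|0
+link2  3|0|0
R(0,1) f=1→J1  3|1|0
C(0,2) f=2→J2  3|1|1
+link3  4|1|1
+link4  5|1|1
R(0,3) f=1→J1  5|2|1
+link5  6|2|1
PS(5,0) f=2→J2  6|2|2
R(0,4) f=1→J1  6|3|2
+link6  7|3|2
+link7  8|3|2
P(1,6) f=1→J1  8|4|2
C(4,5) f=2→J2  8|4|3
PS(7,2) f=2→J2  8|4|4
+link8  9|4|4
R(8,7) f=1→J1  9|5|4
PS(8,2) f=2→J2  9|5|5
PS(0,8) f=2→J2  9|5|6
+link9  10|5|6
P(6,9) f=1→J1  10|6|6
M = 3(10−1)−2·6−6 = 27−12−6 = 9

M = 9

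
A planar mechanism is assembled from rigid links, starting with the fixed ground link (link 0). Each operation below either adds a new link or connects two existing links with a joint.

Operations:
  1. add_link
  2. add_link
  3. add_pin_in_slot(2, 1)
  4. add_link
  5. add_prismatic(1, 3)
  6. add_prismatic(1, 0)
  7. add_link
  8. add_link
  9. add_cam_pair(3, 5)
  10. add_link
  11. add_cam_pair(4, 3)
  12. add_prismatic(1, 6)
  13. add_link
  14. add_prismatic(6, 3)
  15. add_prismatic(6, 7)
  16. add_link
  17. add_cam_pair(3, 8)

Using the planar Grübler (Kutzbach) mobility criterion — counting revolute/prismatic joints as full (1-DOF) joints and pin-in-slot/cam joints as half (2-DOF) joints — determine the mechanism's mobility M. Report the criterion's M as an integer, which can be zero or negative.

ground; <1,0,0>
#1 <2,0,0>
#2 <3,0,0>
PS:2↔1 J2 <3,0,1>
#3 <4,0,1>
P:1↔3 J1 <4,1,1>
P:1↔0 J1 <4,2,1>
#4 <5,2,1>
#5 <6,2,1>
C:3↔5 J2 <6,2,2>
#6 <7,2,2>
C:4↔3 J2 <7,2,3>
P:1↔6 J1 <7,3,3>
#7 <8,3,3>
P:6↔3 J1 <8,4,3>
P:6↔7 J1 <8,5,3>
#8 <9,5,3>
C:3↔8 J2 <9,5,4>
3×8 − 2×5 − 1×4 = 10

M = 10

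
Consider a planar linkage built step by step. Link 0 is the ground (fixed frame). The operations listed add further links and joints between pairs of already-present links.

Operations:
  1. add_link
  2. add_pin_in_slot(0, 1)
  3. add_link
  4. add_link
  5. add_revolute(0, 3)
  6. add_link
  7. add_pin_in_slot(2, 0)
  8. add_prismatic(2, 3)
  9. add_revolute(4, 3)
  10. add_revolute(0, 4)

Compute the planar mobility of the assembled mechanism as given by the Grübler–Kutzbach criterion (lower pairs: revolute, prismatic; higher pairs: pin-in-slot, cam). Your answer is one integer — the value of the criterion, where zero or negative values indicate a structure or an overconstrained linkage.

L=1 J1=0 J2=0
add link → L=2 J1=0 J2=0
PS@0,1 dof=2 J2 → L=2 J1=0 J2=1
add link → L=3 J1=0 J2=1
add link → L=4 J1=0 J2=1
R@0,3 dof=1 J1 → L=4 J1=1 J2=1
add link → L=5 J1=1 J2=1
PS@2,0 dof=2 J2 → L=5 J1=1 J2=2
P@2,3 dof=1 J1 → L=5 J1=2 J2=2
R@4,3 dof=1 J1 → L=5 J1=3 J2=2
R@0,4 dof=1 J1 → L=5 J1=4 J2=2
M=3(L−1)−2J1−J2=3·4−2·4−2=2

M = 2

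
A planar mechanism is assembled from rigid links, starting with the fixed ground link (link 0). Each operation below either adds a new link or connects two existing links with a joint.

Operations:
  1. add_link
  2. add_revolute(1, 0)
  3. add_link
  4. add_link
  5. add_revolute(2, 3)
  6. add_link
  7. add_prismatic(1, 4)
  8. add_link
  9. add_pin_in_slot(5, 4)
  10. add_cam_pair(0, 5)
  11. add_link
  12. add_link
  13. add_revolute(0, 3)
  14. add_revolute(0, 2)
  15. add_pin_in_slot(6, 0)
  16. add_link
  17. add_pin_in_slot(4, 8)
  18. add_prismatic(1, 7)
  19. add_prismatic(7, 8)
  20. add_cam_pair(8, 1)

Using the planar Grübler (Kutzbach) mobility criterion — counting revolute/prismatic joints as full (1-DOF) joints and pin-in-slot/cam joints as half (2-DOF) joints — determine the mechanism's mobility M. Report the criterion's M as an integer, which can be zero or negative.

(L,J1,J2)=(1,0,0); link0 fixed
link1: (2,0,0)
R 1-0 [J1]: (2,1,0)
link2: (3,1,0)
link3: (4,1,0)
R 2-3 [J1]: (4,2,0)
link4: (5,2,0)
P 1-4 [J1]: (5,3,0)
link5: (6,3,0)
PS 5-4 [J2]: (6,3,1)
C 0-5 [J2]: (6,3,2)
link6: (7,3,2)
link7: (8,3,2)
R 0-3 [J1]: (8,4,2)
R 0-2 [J1]: (8,5,2)
PS 6-0 [J2]: (8,5,3)
link8: (9,5,3)
PS 4-8 [J2]: (9,5,4)
P 1-7 [J1]: (9,6,4)
P 7-8 [J1]: (9,7,4)
C 8-1 [J2]: (9,7,5)
Grübler: 3·8 − 2·7 − 5 = 5

M = 5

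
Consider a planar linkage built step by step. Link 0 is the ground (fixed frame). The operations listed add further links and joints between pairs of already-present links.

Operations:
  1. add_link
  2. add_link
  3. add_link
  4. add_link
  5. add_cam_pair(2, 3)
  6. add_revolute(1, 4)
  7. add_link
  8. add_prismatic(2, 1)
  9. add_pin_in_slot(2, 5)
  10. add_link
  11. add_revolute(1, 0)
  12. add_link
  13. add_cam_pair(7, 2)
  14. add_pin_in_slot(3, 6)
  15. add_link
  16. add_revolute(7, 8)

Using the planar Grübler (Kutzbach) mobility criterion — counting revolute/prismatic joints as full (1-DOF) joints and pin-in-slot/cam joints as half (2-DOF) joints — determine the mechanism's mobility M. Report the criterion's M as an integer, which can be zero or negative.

M = 12

link 0 = ground. State L|J1|J2 = 1|0|0
+link1  2|0|0
+link2  3|0|0
+link3  4|0|0
+link4  5|0|0
C(2,3) f=2→J2  5|0|1
R(1,4) f=1→J1  5|1|1
+link5  6|1|1
P(2,1) f=1→J1  6|2|1
PS(2,5) f=2→J2  6|2|2
+link6  7|2|2
R(1,0) f=1→J1  7|3|2
+link7  8|3|2
C(7,2) f=2→J2  8|3|3
PS(3,6) f=2→J2  8|3|4
+link8  9|3|4
R(7,8) f=1→J1  9|4|4
M = 3(9−1)−2·4−4 = 24−8−4 = 12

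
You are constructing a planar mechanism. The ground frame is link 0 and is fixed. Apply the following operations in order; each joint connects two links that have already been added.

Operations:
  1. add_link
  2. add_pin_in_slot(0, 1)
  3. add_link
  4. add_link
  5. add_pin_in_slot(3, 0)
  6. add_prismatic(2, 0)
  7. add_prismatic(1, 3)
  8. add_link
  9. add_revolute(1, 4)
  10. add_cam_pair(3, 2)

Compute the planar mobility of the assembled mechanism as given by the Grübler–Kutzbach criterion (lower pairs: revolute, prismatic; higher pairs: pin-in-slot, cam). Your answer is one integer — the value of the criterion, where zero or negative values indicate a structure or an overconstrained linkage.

M = 3

L=1 J1=0 J2=0
add link → L=2 J1=0 J2=0
PS@0,1 dof=2 J2 → L=2 J1=0 J2=1
add link → L=3 J1=0 J2=1
add link → L=4 J1=0 J2=1
PS@3,0 dof=2 J2 → L=4 J1=0 J2=2
P@2,0 dof=1 J1 → L=4 J1=1 J2=2
P@1,3 dof=1 J1 → L=4 J1=2 J2=2
add link → L=5 J1=2 J2=2
R@1,4 dof=1 J1 → L=5 J1=3 J2=2
C@3,2 dof=2 J2 → L=5 J1=3 J2=3
M=3(L−1)−2J1−J2=3·4−2·3−3=3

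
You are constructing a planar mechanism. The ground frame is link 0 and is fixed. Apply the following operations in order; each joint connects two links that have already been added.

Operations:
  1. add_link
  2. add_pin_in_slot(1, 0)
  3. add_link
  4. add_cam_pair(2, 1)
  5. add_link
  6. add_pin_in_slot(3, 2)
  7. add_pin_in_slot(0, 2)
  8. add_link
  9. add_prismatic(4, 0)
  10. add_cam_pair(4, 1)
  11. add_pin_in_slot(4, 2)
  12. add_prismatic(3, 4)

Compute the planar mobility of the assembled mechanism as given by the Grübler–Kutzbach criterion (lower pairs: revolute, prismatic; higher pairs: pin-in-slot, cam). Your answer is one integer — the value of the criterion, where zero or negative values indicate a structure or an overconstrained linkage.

link 0 = ground. State L|J1|J2 = 1|0|0
+link1  2|0|0
PS(1,0) f=2→J2  2|0|1
+link2  3|0|1
C(2,1) f=2→J2  3|0|2
+link3  4|0|2
PS(3,2) f=2→J2  4|0|3
PS(0,2) f=2→J2  4|0|4
+link4  5|0|4
P(4,0) f=1→J1  5|1|4
C(4,1) f=2→J2  5|1|5
PS(4,2) f=2→J2  5|1|6
P(3,4) f=1→J1  5|2|6
M = 3(5−1)−2·2−6 = 12−4−6 = 2

M = 2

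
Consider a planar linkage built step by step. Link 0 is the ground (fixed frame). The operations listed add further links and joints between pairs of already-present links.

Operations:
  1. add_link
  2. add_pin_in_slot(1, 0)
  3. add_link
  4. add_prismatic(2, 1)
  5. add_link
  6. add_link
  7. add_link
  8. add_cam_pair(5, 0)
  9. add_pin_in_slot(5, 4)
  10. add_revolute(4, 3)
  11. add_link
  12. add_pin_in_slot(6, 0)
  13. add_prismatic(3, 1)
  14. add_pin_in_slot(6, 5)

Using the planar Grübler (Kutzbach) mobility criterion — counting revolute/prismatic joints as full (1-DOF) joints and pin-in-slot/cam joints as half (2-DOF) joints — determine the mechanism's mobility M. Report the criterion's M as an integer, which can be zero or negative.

[1;0;0] (link 0 is ground)
L+ [2;0;0]
PS(1,0)∈J2 [2;0;1]
L+ [3;0;1]
P(2,1)∈J1 [3;1;1]
L+ [4;1;1]
L+ [5;1;1]
L+ [6;1;1]
C(5,0)∈J2 [6;1;2]
PS(5,4)∈J2 [6;1;3]
R(4,3)∈J1 [6;2;3]
L+ [7;2;3]
PS(6,0)∈J2 [7;2;4]
P(3,1)∈J1 [7;3;4]
PS(6,5)∈J2 [7;3;5]
mobility = 18 − 6 − 5 = 7

M = 7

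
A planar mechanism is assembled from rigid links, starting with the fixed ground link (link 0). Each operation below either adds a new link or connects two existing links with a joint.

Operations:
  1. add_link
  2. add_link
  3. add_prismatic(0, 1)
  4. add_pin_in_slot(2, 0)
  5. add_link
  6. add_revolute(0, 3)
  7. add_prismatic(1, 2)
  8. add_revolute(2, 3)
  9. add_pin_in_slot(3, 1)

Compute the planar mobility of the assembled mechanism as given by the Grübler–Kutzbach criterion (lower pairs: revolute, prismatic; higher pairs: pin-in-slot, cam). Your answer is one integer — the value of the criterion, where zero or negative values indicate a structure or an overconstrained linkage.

L=1 J1=0 J2=0
add link → L=2 J1=0 J2=0
add link → L=3 J1=0 J2=0
P@0,1 dof=1 J1 → L=3 J1=1 J2=0
PS@2,0 dof=2 J2 → L=3 J1=1 J2=1
add link → L=4 J1=1 J2=1
R@0,3 dof=1 J1 → L=4 J1=2 J2=1
P@1,2 dof=1 J1 → L=4 J1=3 J2=1
R@2,3 dof=1 J1 → L=4 J1=4 J2=1
PS@3,1 dof=2 J2 → L=4 J1=4 J2=2
M=3(L−1)−2J1−J2=3·3−2·4−2=-1

M = -1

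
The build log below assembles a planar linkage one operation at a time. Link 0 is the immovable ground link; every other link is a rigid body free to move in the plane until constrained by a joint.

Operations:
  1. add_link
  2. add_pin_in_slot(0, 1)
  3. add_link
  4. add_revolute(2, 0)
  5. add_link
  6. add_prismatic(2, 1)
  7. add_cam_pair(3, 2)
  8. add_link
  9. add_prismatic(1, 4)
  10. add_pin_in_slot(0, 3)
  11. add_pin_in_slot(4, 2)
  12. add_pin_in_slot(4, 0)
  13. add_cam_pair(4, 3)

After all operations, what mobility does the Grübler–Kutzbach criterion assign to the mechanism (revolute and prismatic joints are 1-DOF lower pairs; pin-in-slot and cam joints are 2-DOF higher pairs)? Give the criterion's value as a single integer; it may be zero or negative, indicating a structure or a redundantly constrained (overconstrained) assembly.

link 0 = ground. State L|J1|J2 = 1|0|0
+link1  2|0|0
PS(0,1) f=2→J2  2|0|1
+link2  3|0|1
R(2,0) f=1→J1  3|1|1
+link3  4|1|1
P(2,1) f=1→J1  4|2|1
C(3,2) f=2→J2  4|2|2
+link4  5|2|2
P(1,4) f=1→J1  5|3|2
PS(0,3) f=2→J2  5|3|3
PS(4,2) f=2→J2  5|3|4
PS(4,0) f=2→J2  5|3|5
C(4,3) f=2→J2  5|3|6
M = 3(5−1)−2·3−6 = 12−6−6 = 0

M = 0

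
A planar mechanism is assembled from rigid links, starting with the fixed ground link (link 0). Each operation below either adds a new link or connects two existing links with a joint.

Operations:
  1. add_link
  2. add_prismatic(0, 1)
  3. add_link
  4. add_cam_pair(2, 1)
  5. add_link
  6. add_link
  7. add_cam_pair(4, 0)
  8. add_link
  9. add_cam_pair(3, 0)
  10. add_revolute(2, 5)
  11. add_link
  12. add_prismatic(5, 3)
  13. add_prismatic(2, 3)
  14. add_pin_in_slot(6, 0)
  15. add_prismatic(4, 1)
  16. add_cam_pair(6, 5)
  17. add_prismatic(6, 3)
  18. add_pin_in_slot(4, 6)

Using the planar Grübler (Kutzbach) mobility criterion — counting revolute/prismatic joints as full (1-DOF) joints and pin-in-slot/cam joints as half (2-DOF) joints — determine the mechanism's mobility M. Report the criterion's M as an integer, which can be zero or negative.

L=1 J1=0 J2=0
add link → L=2 J1=0 J2=0
P@0,1 dof=1 J1 → L=2 J1=1 J2=0
add link → L=3 J1=1 J2=0
C@2,1 dof=2 J2 → L=3 J1=1 J2=1
add link → L=4 J1=1 J2=1
add link → L=5 J1=1 J2=1
C@4,0 dof=2 J2 → L=5 J1=1 J2=2
add link → L=6 J1=1 J2=2
C@3,0 dof=2 J2 → L=6 J1=1 J2=3
R@2,5 dof=1 J1 → L=6 J1=2 J2=3
add link → L=7 J1=2 J2=3
P@5,3 dof=1 J1 → L=7 J1=3 J2=3
P@2,3 dof=1 J1 → L=7 J1=4 J2=3
PS@6,0 dof=2 J2 → L=7 J1=4 J2=4
P@4,1 dof=1 J1 → L=7 J1=5 J2=4
C@6,5 dof=2 J2 → L=7 J1=5 J2=5
P@6,3 dof=1 J1 → L=7 J1=6 J2=5
PS@4,6 dof=2 J2 → L=7 J1=6 J2=6
M=3(L−1)−2J1−J2=3·6−2·6−6=0

M = 0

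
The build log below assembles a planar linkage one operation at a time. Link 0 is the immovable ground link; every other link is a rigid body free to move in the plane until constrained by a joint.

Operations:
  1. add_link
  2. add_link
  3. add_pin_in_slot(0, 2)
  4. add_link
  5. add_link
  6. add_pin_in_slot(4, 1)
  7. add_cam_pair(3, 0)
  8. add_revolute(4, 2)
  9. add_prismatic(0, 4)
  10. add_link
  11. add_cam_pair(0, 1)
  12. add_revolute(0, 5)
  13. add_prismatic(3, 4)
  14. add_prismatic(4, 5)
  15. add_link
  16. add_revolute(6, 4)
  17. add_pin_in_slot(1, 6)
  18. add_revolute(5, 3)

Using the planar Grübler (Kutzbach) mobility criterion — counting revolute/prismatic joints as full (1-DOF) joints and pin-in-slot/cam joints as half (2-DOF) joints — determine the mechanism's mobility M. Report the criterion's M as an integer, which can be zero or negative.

M = -1

[1;0;0] (link 0 is ground)
L+ [2;0;0]
L+ [3;0;0]
PS(0,2)∈J2 [3;0;1]
L+ [4;0;1]
L+ [5;0;1]
PS(4,1)∈J2 [5;0;2]
C(3,0)∈J2 [5;0;3]
R(4,2)∈J1 [5;1;3]
P(0,4)∈J1 [5;2;3]
L+ [6;2;3]
C(0,1)∈J2 [6;2;4]
R(0,5)∈J1 [6;3;4]
P(3,4)∈J1 [6;4;4]
P(4,5)∈J1 [6;5;4]
L+ [7;5;4]
R(6,4)∈J1 [7;6;4]
PS(1,6)∈J2 [7;6;5]
R(5,3)∈J1 [7;7;5]
mobility = 18 − 14 − 5 = -1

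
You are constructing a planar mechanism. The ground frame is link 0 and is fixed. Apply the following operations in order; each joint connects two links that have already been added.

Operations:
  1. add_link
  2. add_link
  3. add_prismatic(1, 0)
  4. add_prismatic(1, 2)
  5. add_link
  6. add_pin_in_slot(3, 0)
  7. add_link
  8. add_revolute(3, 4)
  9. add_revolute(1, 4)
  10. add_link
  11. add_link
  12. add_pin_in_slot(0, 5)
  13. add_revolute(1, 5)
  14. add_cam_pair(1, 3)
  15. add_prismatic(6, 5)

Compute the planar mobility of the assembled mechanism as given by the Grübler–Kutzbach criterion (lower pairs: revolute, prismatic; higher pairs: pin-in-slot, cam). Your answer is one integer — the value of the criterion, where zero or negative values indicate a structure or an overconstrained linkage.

M = 3

[1;0;0] (link 0 is ground)
L+ [2;0;0]
L+ [3;0;0]
P(1,0)∈J1 [3;1;0]
P(1,2)∈J1 [3;2;0]
L+ [4;2;0]
PS(3,0)∈J2 [4;2;1]
L+ [5;2;1]
R(3,4)∈J1 [5;3;1]
R(1,4)∈J1 [5;4;1]
L+ [6;4;1]
L+ [7;4;1]
PS(0,5)∈J2 [7;4;2]
R(1,5)∈J1 [7;5;2]
C(1,3)∈J2 [7;5;3]
P(6,5)∈J1 [7;6;3]
mobility = 18 − 12 − 3 = 3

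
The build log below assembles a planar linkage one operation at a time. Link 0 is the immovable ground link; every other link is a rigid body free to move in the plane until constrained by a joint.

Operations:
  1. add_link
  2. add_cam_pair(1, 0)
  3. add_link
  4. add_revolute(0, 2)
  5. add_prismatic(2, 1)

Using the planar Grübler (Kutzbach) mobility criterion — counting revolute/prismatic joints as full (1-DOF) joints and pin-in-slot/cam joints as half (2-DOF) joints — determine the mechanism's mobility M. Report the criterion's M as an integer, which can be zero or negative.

M = 1

L=1 J1=0 J2=0
add link → L=2 J1=0 J2=0
C@1,0 dof=2 J2 → L=2 J1=0 J2=1
add link → L=3 J1=0 J2=1
R@0,2 dof=1 J1 → L=3 J1=1 J2=1
P@2,1 dof=1 J1 → L=3 J1=2 J2=1
M=3(L−1)−2J1−J2=3·2−2·2−1=1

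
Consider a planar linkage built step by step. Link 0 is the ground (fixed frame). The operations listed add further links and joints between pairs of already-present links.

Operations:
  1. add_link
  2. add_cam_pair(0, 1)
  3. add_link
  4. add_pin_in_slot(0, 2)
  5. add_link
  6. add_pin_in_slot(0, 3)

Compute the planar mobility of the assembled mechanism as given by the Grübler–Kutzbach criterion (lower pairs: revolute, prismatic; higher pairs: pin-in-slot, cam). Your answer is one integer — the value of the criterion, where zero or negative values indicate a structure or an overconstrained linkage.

M = 6

ground; <1,0,0>
#1 <2,0,0>
C:0↔1 J2 <2,0,1>
#2 <3,0,1>
PS:0↔2 J2 <3,0,2>
#3 <4,0,2>
PS:0↔3 J2 <4,0,3>
3×3 − 2×0 − 1×3 = 6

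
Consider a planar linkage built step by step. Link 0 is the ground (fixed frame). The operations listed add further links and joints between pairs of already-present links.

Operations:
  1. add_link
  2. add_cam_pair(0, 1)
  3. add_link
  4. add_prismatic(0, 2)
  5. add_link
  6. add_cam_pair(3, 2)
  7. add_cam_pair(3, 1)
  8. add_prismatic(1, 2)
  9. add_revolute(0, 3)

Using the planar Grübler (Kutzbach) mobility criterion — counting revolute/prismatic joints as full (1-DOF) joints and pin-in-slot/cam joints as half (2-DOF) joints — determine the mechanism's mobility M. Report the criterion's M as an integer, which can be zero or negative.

M = 0

link 0 = ground. State L|J1|J2 = 1|0|0
+link1  2|0|0
C(0,1) f=2→J2  2|0|1
+link2  3|0|1
P(0,2) f=1→J1  3|1|1
+link3  4|1|1
C(3,2) f=2→J2  4|1|2
C(3,1) f=2→J2  4|1|3
P(1,2) f=1→J1  4|2|3
R(0,3) f=1→J1  4|3|3
M = 3(4−1)−2·3−3 = 9−6−3 = 0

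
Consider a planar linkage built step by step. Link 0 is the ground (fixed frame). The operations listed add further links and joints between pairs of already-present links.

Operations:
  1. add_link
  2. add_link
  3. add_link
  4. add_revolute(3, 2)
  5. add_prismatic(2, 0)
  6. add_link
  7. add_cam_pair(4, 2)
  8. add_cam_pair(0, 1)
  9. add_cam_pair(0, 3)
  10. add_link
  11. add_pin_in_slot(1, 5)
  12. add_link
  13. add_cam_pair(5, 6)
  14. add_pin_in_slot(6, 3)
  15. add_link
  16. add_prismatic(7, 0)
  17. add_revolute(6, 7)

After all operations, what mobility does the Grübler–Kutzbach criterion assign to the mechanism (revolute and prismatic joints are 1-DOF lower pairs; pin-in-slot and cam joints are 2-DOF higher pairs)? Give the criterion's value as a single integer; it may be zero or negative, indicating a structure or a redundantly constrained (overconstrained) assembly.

M = 7

[1;0;0] (link 0 is ground)
L+ [2;0;0]
L+ [3;0;0]
L+ [4;0;0]
R(3,2)∈J1 [4;1;0]
P(2,0)∈J1 [4;2;0]
L+ [5;2;0]
C(4,2)∈J2 [5;2;1]
C(0,1)∈J2 [5;2;2]
C(0,3)∈J2 [5;2;3]
L+ [6;2;3]
PS(1,5)∈J2 [6;2;4]
L+ [7;2;4]
C(5,6)∈J2 [7;2;5]
PS(6,3)∈J2 [7;2;6]
L+ [8;2;6]
P(7,0)∈J1 [8;3;6]
R(6,7)∈J1 [8;4;6]
mobility = 21 − 8 − 6 = 7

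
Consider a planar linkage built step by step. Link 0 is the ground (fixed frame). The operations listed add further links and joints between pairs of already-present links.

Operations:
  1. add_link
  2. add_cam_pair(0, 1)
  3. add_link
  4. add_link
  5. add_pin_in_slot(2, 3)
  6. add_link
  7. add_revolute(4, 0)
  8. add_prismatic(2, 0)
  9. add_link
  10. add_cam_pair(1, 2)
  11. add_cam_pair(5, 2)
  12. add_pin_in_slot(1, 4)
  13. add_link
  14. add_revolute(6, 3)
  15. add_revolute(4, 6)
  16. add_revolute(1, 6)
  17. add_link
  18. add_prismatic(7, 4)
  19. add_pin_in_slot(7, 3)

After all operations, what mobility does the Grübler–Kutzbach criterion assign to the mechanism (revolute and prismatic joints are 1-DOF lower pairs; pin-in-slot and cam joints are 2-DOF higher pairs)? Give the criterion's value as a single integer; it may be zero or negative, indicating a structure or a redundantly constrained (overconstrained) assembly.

M = 3

ground; <1,0,0>
#1 <2,0,0>
C:0↔1 J2 <2,0,1>
#2 <3,0,1>
#3 <4,0,1>
PS:2↔3 J2 <4,0,2>
#4 <5,0,2>
R:4↔0 J1 <5,1,2>
P:2↔0 J1 <5,2,2>
#5 <6,2,2>
C:1↔2 J2 <6,2,3>
C:5↔2 J2 <6,2,4>
PS:1↔4 J2 <6,2,5>
#6 <7,2,5>
R:6↔3 J1 <7,3,5>
R:4↔6 J1 <7,4,5>
R:1↔6 J1 <7,5,5>
#7 <8,5,5>
P:7↔4 J1 <8,6,5>
PS:7↔3 J2 <8,6,6>
3×7 − 2×6 − 1×6 = 3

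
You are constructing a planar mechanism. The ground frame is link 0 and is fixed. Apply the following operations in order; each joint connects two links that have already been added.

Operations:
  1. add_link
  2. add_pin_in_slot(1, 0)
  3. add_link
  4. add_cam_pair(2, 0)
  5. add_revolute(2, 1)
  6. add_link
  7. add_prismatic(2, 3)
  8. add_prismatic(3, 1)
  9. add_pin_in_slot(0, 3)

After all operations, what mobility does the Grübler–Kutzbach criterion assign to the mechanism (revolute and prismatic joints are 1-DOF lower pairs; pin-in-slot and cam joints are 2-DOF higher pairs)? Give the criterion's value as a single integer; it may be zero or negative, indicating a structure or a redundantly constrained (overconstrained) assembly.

L=1 J1=0 J2=0
add link → L=2 J1=0 J2=0
PS@1,0 dof=2 J2 → L=2 J1=0 J2=1
add link → L=3 J1=0 J2=1
C@2,0 dof=2 J2 → L=3 J1=0 J2=2
R@2,1 dof=1 J1 → L=3 J1=1 J2=2
add link → L=4 J1=1 J2=2
P@2,3 dof=1 J1 → L=4 J1=2 J2=2
P@3,1 dof=1 J1 → L=4 J1=3 J2=2
PS@0,3 dof=2 J2 → L=4 J1=3 J2=3
M=3(L−1)−2J1−J2=3·3−2·3−3=0

M = 0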